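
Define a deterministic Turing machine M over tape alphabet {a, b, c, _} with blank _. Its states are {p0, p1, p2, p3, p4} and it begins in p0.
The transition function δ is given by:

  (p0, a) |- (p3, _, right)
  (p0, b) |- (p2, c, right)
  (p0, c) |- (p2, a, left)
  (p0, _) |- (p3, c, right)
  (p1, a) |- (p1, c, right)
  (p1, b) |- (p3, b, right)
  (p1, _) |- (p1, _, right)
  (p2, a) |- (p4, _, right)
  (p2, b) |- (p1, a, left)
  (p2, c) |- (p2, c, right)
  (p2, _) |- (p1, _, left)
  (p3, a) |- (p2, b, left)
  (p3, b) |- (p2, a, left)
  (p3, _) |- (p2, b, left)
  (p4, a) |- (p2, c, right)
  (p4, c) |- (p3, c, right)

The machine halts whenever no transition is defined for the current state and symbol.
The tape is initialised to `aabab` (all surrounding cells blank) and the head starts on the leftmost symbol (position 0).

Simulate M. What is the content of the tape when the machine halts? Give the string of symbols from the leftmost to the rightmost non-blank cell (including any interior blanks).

cccab

state=p0 head=0 tape=_[a]abab_   (p0,a)→(p3,_,right)
state=p3 head=1 tape=__[a]bab_   (p3,a)→(p2,b,left)
state=p2 head=0 tape=_[_]bbab_   (p2,_)→(p1,_,left)
state=p1 head=-1 tape=[_]_bbab_   (p1,_)→(p1,_,right)
state=p1 head=0 tape=_[_]bbab_   (p1,_)→(p1,_,right)
state=p1 head=1 tape=__[b]bab_   (p1,b)→(p3,b,right)
state=p3 head=2 tape=__b[b]ab_   (p3,b)→(p2,a,left)
state=p2 head=1 tape=__[b]aab_   (p2,b)→(p1,a,left)
state=p1 head=0 tape=_[_]aaab_   (p1,_)→(p1,_,right)
state=p1 head=1 tape=__[a]aab_   (p1,a)→(p1,c,right)
state=p1 head=2 tape=__c[a]ab_   (p1,a)→(p1,c,right)
state=p1 head=3 tape=__cc[a]b_   (p1,a)→(p1,c,right)
state=p1 head=4 tape=__ccc[b]_   (p1,b)→(p3,b,right)
state=p3 head=5 tape=__cccb[_]   (p3,_)→(p2,b,left)
state=p2 head=4 tape=__ccc[b]b   (p2,b)→(p1,a,left)
state=p1 head=3 tape=__cc[c]ab
The non-blank tape span at halt is cccab.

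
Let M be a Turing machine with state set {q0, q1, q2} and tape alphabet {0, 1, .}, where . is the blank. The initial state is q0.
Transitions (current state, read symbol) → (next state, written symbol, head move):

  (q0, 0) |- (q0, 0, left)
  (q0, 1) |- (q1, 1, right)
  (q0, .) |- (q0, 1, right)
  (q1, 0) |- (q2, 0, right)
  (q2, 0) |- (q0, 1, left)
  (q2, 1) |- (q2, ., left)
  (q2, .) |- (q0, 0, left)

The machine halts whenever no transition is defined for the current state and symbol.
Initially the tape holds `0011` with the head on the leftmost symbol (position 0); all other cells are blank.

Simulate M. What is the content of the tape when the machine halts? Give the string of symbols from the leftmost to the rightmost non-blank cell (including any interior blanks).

q0 | .[0]011   read 0 → write 0, move left, go to q0
q0 | [.]0011   read . → write 1, move right, go to q0
q0 | 1[0]011   read 0 → write 0, move left, go to q0
q0 | [1]0011   read 1 → write 1, move right, go to q1
q1 | 1[0]011   read 0 → write 0, move right, go to q2
q2 | 10[0]11   read 0 → write 1, move left, go to q0
q0 | 1[0]111   read 0 → write 0, move left, go to q0
q0 | [1]0111   read 1 → write 1, move right, go to q1
q1 | 1[0]111   read 0 → write 0, move right, go to q2
q2 | 10[1]11   read 1 → write ., move left, go to q2
q2 | 1[0].11   read 0 → write 1, move left, go to q0
q0 | [1]1.11   read 1 → write 1, move right, go to q1
q1 | 1[1].11
The non-blank tape span at halt is 11.11.

11.11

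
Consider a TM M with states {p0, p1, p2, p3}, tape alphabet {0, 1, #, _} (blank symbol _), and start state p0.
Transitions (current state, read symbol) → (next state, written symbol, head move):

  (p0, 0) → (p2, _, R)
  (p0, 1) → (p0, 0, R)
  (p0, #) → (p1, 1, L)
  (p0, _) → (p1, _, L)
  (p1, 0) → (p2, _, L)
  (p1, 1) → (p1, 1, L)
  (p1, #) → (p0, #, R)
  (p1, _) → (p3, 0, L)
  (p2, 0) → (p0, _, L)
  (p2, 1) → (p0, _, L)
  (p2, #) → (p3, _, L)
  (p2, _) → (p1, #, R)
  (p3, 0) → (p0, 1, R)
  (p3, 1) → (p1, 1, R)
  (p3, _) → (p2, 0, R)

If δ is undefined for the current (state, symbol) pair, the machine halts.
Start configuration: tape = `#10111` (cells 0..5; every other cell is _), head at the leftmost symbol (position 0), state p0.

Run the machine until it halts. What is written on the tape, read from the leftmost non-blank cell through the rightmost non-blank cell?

0#0____11

state=p0 head=0 tape=___[#]10111   (p0,#)→(p1,1,L)
state=p1 head=-1 tape=__[_]110111   (p1,_)→(p3,0,L)
state=p3 head=-2 tape=_[_]0110111   (p3,_)→(p2,0,R)
state=p2 head=-1 tape=_0[0]110111   (p2,0)→(p0,_,L)
state=p0 head=-2 tape=_[0]_110111   (p0,0)→(p2,_,R)
state=p2 head=-1 tape=__[_]110111   (p2,_)→(p1,#,R)
state=p1 head=0 tape=__#[1]10111   (p1,1)→(p1,1,L)
state=p1 head=-1 tape=__[#]110111   (p1,#)→(p0,#,R)
state=p0 head=0 tape=__#[1]10111   (p0,1)→(p0,0,R)
state=p0 head=1 tape=__#0[1]0111   (p0,1)→(p0,0,R)
state=p0 head=2 tape=__#00[0]111   (p0,0)→(p2,_,R)
state=p2 head=3 tape=__#00_[1]11   (p2,1)→(p0,_,L)
state=p0 head=2 tape=__#00[_]_11   (p0,_)→(p1,_,L)
state=p1 head=1 tape=__#0[0]__11   (p1,0)→(p2,_,L)
state=p2 head=0 tape=__#[0]___11   (p2,0)→(p0,_,L)
state=p0 head=-1 tape=__[#]____11   (p0,#)→(p1,1,L)
state=p1 head=-2 tape=_[_]1____11   (p1,_)→(p3,0,L)
state=p3 head=-3 tape=[_]01____11   (p3,_)→(p2,0,R)
state=p2 head=-2 tape=0[0]1____11   (p2,0)→(p0,_,L)
state=p0 head=-3 tape=[0]_1____11   (p0,0)→(p2,_,R)
state=p2 head=-2 tape=_[_]1____11   (p2,_)→(p1,#,R)
state=p1 head=-1 tape=_#[1]____11   (p1,1)→(p1,1,L)
state=p1 head=-2 tape=_[#]1____11   (p1,#)→(p0,#,R)
state=p0 head=-1 tape=_#[1]____11   (p0,1)→(p0,0,R)
state=p0 head=0 tape=_#0[_]___11   (p0,_)→(p1,_,L)
state=p1 head=-1 tape=_#[0]____11   (p1,0)→(p2,_,L)
state=p2 head=-2 tape=_[#]_____11   (p2,#)→(p3,_,L)
state=p3 head=-3 tape=[_]______11   (p3,_)→(p2,0,R)
state=p2 head=-2 tape=0[_]_____11   (p2,_)→(p1,#,R)
state=p1 head=-1 tape=0#[_]____11   (p1,_)→(p3,0,L)
state=p3 head=-2 tape=0[#]0____11
The non-blank tape span at halt is 0#0____11.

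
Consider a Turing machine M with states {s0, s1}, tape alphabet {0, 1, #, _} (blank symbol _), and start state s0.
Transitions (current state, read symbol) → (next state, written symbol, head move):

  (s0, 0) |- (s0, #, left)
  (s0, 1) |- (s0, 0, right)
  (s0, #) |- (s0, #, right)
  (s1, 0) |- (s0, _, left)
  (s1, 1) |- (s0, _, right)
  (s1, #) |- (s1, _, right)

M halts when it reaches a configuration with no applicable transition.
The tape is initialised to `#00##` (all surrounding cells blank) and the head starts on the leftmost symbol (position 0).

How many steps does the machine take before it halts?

s0 | [#]00##_   read # → write #, move right, go to s0
s0 | #[0]0##_   read 0 → write #, move left, go to s0
s0 | [#]#0##_   read # → write #, move right, go to s0
s0 | #[#]0##_   read # → write #, move right, go to s0
s0 | ##[0]##_   read 0 → write #, move left, go to s0
s0 | #[#]###_   read # → write #, move right, go to s0
s0 | ##[#]##_   read # → write #, move right, go to s0
s0 | ###[#]#_   read # → write #, move right, go to s0
s0 | ####[#]_   read # → write #, move right, go to s0
s0 | #####[_]
M halts after 9 transitions.

9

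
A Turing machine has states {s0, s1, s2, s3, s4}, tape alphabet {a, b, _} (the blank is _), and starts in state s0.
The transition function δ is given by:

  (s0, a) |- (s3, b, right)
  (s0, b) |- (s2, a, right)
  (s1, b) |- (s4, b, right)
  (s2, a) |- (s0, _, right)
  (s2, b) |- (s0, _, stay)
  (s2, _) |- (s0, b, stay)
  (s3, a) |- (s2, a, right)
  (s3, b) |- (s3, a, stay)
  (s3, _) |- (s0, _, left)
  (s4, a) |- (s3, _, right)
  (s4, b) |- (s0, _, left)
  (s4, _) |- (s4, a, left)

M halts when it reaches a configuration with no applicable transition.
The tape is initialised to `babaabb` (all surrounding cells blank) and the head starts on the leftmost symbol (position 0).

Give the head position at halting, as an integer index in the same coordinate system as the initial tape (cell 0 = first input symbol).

state=s0 head=0 tape=[b]abaabb   (s0,b)→(s2,a,right)
state=s2 head=1 tape=a[a]baabb   (s2,a)→(s0,_,right)
state=s0 head=2 tape=a_[b]aabb   (s0,b)→(s2,a,right)
state=s2 head=3 tape=a_a[a]abb   (s2,a)→(s0,_,right)
state=s0 head=4 tape=a_a_[a]bb   (s0,a)→(s3,b,right)
state=s3 head=5 tape=a_a_b[b]b   (s3,b)→(s3,a,stay)
state=s3 head=5 tape=a_a_b[a]b   (s3,a)→(s2,a,right)
state=s2 head=6 tape=a_a_ba[b]   (s2,b)→(s0,_,stay)
state=s0 head=6 tape=a_a_ba[_]
At halt the head is at cell 6.

6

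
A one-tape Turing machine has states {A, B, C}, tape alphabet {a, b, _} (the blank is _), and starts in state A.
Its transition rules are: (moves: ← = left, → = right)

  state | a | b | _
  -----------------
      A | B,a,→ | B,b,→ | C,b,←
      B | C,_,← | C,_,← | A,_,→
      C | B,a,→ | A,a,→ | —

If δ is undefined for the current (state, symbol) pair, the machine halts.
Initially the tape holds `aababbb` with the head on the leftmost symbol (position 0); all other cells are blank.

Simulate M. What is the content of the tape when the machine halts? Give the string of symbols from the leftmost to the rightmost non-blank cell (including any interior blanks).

a_a_a_b_b

A | [a]ababbb__   read a → write a, move →, go to B
B | a[a]babbb__   read a → write _, move ←, go to C
C | [a]_babbb__   read a → write a, move →, go to B
B | a[_]babbb__   read _ → write _, move →, go to A
A | a_[b]abbb__   read b → write b, move →, go to B
B | a_b[a]bbb__   read a → write _, move ←, go to C
C | a_[b]_bbb__   read b → write a, move →, go to A
A | a_a[_]bbb__   read _ → write b, move ←, go to C
C | a_[a]bbbb__   read a → write a, move →, go to B
B | a_a[b]bbb__   read b → write _, move ←, go to C
C | a_[a]_bbb__   read a → write a, move →, go to B
B | a_a[_]bbb__   read _ → write _, move →, go to A
A | a_a_[b]bb__   read b → write b, move →, go to B
B | a_a_b[b]b__   read b → write _, move ←, go to C
C | a_a_[b]_b__   read b → write a, move →, go to A
A | a_a_a[_]b__   read _ → write b, move ←, go to C
C | a_a_[a]bb__   read a → write a, move →, go to B
B | a_a_a[b]b__   read b → write _, move ←, go to C
C | a_a_[a]_b__   read a → write a, move →, go to B
B | a_a_a[_]b__   read _ → write _, move →, go to A
A | a_a_a_[b]__   read b → write b, move →, go to B
B | a_a_a_b[_]_   read _ → write _, move →, go to A
A | a_a_a_b_[_]   read _ → write b, move ←, go to C
C | a_a_a_b[_]b
The non-blank tape span at halt is a_a_a_b_b.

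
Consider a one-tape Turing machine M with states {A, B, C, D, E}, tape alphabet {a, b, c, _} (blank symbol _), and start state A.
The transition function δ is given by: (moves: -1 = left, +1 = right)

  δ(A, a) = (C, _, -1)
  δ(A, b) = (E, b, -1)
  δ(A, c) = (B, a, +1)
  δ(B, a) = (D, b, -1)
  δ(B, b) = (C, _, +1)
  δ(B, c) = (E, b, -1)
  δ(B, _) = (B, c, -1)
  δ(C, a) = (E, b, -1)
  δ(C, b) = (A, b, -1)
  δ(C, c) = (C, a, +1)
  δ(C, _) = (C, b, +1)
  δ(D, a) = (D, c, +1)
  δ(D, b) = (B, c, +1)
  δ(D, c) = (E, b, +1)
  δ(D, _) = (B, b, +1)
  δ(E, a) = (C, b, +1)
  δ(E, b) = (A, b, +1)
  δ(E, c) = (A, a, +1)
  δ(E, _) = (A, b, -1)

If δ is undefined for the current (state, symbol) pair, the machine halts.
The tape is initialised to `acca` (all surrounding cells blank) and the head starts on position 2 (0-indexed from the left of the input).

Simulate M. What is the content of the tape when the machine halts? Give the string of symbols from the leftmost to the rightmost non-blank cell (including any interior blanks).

bbbbbc

A | __ac[c]a_   read c → write a, move +1, go to B
B | __aca[a]_   read a → write b, move -1, go to D
D | __ac[a]b_   read a → write c, move +1, go to D
D | __acc[b]_   read b → write c, move +1, go to B
B | __accc[_]   read _ → write c, move -1, go to B
B | __acc[c]c   read c → write b, move -1, go to E
E | __ac[c]bc   read c → write a, move +1, go to A
A | __aca[b]c   read b → write b, move -1, go to E
E | __ac[a]bc   read a → write b, move +1, go to C
C | __acb[b]c   read b → write b, move -1, go to A
A | __ac[b]bc   read b → write b, move -1, go to E
E | __a[c]bbc   read c → write a, move +1, go to A
A | __aa[b]bc   read b → write b, move -1, go to E
E | __a[a]bbc   read a → write b, move +1, go to C
C | __ab[b]bc   read b → write b, move -1, go to A
A | __a[b]bbc   read b → write b, move -1, go to E
E | __[a]bbbc   read a → write b, move +1, go to C
C | __b[b]bbc   read b → write b, move -1, go to A
A | __[b]bbbc   read b → write b, move -1, go to E
E | _[_]bbbbc   read _ → write b, move -1, go to A
A | [_]bbbbbc
The non-blank tape span at halt is bbbbbc.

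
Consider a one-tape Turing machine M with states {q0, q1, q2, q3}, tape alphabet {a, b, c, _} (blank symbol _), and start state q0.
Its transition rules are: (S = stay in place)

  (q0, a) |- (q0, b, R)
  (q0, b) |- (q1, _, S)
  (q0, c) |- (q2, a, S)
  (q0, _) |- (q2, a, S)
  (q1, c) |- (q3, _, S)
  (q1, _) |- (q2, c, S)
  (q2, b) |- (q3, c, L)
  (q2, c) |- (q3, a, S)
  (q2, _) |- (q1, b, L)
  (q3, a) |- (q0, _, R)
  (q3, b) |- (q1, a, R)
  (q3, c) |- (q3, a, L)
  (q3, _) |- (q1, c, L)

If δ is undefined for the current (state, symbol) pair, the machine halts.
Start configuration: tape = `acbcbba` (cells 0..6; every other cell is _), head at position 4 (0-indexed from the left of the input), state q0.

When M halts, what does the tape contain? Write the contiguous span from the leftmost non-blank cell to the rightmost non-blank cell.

acbc__ba

q0 | acbc[b]ba_   read b → write _, move S, go to q1
q1 | acbc[_]ba_   read _ → write c, move S, go to q2
q2 | acbc[c]ba_   read c → write a, move S, go to q3
q3 | acbc[a]ba_   read a → write _, move R, go to q0
q0 | acbc_[b]a_   read b → write _, move S, go to q1
q1 | acbc_[_]a_   read _ → write c, move S, go to q2
q2 | acbc_[c]a_   read c → write a, move S, go to q3
q3 | acbc_[a]a_   read a → write _, move R, go to q0
q0 | acbc__[a]_   read a → write b, move R, go to q0
q0 | acbc__b[_]   read _ → write a, move S, go to q2
q2 | acbc__b[a]
The non-blank tape span at halt is acbc__ba.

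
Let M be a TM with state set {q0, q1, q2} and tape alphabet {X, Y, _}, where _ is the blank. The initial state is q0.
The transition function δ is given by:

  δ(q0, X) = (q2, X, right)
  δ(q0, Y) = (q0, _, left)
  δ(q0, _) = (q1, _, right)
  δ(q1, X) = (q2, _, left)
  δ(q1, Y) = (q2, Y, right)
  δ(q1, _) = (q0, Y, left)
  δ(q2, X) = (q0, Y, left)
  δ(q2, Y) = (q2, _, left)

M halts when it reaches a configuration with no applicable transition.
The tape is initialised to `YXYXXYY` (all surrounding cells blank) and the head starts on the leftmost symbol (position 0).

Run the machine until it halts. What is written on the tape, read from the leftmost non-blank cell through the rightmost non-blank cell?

YXXYY

state=q0 head=0 tape=_[Y]XYXXYY   (q0,Y)→(q0,_,left)
state=q0 head=-1 tape=[_]_XYXXYY   (q0,_)→(q1,_,right)
state=q1 head=0 tape=_[_]XYXXYY   (q1,_)→(q0,Y,left)
state=q0 head=-1 tape=[_]YXYXXYY   (q0,_)→(q1,_,right)
state=q1 head=0 tape=_[Y]XYXXYY   (q1,Y)→(q2,Y,right)
state=q2 head=1 tape=_Y[X]YXXYY   (q2,X)→(q0,Y,left)
state=q0 head=0 tape=_[Y]YYXXYY   (q0,Y)→(q0,_,left)
state=q0 head=-1 tape=[_]_YYXXYY   (q0,_)→(q1,_,right)
state=q1 head=0 tape=_[_]YYXXYY   (q1,_)→(q0,Y,left)
state=q0 head=-1 tape=[_]YYYXXYY   (q0,_)→(q1,_,right)
state=q1 head=0 tape=_[Y]YYXXYY   (q1,Y)→(q2,Y,right)
state=q2 head=1 tape=_Y[Y]YXXYY   (q2,Y)→(q2,_,left)
state=q2 head=0 tape=_[Y]_YXXYY   (q2,Y)→(q2,_,left)
state=q2 head=-1 tape=[_]__YXXYY
The non-blank tape span at halt is YXXYY.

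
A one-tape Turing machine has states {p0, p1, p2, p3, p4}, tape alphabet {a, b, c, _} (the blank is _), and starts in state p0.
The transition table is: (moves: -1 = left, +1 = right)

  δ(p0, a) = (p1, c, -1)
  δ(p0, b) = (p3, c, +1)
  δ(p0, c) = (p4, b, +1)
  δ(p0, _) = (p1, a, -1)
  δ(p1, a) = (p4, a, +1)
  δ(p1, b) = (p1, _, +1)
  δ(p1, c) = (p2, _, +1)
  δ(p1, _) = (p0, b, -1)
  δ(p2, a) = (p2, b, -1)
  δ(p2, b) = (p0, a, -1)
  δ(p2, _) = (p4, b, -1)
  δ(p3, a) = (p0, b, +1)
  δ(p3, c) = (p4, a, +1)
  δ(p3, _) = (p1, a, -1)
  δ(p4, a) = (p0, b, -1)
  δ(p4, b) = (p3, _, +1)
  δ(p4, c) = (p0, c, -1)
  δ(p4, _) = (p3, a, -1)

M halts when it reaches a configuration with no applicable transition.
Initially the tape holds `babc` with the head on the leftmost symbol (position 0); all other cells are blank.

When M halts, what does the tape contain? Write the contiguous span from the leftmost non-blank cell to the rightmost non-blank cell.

c_bbab

p0 | [b]abc__   read b → write c, move +1, go to p3
p3 | c[a]bc__   read a → write b, move +1, go to p0
p0 | cb[b]c__   read b → write c, move +1, go to p3
p3 | cbc[c]__   read c → write a, move +1, go to p4
p4 | cbca[_]_   read _ → write a, move -1, go to p3
p3 | cbc[a]a_   read a → write b, move +1, go to p0
p0 | cbcb[a]_   read a → write c, move -1, go to p1
p1 | cbc[b]c_   read b → write _, move +1, go to p1
p1 | cbc_[c]_   read c → write _, move +1, go to p2
p2 | cbc__[_]   read _ → write b, move -1, go to p4
p4 | cbc_[_]b   read _ → write a, move -1, go to p3
p3 | cbc[_]ab   read _ → write a, move -1, go to p1
p1 | cb[c]aab   read c → write _, move +1, go to p2
p2 | cb_[a]ab   read a → write b, move -1, go to p2
p2 | cb[_]bab   read _ → write b, move -1, go to p4
p4 | c[b]bbab   read b → write _, move +1, go to p3
p3 | c_[b]bab
The non-blank tape span at halt is c_bbab.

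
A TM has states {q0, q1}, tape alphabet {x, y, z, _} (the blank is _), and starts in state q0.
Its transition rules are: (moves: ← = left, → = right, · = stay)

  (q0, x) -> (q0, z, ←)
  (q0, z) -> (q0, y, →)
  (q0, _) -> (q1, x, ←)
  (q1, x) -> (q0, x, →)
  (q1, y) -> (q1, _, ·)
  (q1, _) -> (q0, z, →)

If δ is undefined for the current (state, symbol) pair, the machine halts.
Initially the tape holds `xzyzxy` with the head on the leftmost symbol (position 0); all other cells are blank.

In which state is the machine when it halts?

q0 | __[x]zyzxy   read x → write z, move ←, go to q0
q0 | _[_]zzyzxy   read _ → write x, move ←, go to q1
q1 | [_]xzzyzxy   read _ → write z, move →, go to q0
q0 | z[x]zzyzxy   read x → write z, move ←, go to q0
q0 | [z]zzzyzxy   read z → write y, move →, go to q0
q0 | y[z]zzyzxy   read z → write y, move →, go to q0
q0 | yy[z]zyzxy   read z → write y, move →, go to q0
q0 | yyy[z]yzxy   read z → write y, move →, go to q0
q0 | yyyy[y]zxy
No transition is defined for (q0, y); M halts in state q0.

q0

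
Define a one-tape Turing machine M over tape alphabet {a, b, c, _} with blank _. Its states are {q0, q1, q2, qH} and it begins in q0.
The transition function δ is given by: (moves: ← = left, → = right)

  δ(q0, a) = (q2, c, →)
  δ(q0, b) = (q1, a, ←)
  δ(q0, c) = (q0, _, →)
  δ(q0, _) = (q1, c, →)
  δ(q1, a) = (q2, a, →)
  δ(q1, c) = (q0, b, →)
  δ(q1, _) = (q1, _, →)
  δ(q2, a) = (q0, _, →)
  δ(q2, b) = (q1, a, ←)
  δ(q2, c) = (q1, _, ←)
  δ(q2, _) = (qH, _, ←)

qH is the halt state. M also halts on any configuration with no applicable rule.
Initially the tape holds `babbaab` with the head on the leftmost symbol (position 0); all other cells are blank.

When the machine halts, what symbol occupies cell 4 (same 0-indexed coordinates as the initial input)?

c

q0 | _[b]abbaab_   read b → write a, move ←, go to q1
q1 | [_]aabbaab_   read _ → write _, move →, go to q1
q1 | _[a]abbaab_   read a → write a, move →, go to q2
q2 | _a[a]bbaab_   read a → write _, move →, go to q0
q0 | _a_[b]baab_   read b → write a, move ←, go to q1
q1 | _a[_]abaab_   read _ → write _, move →, go to q1
q1 | _a_[a]baab_   read a → write a, move →, go to q2
q2 | _a_a[b]aab_   read b → write a, move ←, go to q1
q1 | _a_[a]aaab_   read a → write a, move →, go to q2
q2 | _a_a[a]aab_   read a → write _, move →, go to q0
q0 | _a_a_[a]ab_   read a → write c, move →, go to q2
q2 | _a_a_c[a]b_   read a → write _, move →, go to q0
q0 | _a_a_c_[b]_   read b → write a, move ←, go to q1
q1 | _a_a_c[_]a_   read _ → write _, move →, go to q1
q1 | _a_a_c_[a]_   read a → write a, move →, go to q2
q2 | _a_a_c_a[_]   read _ → write _, move ←, go to qH
qH | _a_a_c_[a]_
Cell 4 holds c when M halts.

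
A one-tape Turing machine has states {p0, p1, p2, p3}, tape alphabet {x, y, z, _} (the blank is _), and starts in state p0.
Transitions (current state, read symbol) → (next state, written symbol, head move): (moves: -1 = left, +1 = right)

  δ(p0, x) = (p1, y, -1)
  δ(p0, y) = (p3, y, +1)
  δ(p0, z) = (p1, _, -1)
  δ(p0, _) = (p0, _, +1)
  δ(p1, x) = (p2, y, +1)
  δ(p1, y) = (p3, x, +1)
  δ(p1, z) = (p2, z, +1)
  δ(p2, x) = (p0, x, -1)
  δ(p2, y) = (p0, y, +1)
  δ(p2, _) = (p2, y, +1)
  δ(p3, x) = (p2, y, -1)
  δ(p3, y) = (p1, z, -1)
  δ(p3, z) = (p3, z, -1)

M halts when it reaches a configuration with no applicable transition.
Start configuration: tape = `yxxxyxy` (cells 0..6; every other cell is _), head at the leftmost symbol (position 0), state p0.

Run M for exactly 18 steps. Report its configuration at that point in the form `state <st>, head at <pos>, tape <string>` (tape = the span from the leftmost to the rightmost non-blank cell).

state p1, head at 2, tape yyyzzxy

state=p0 head=0 tape=[y]xxxyxy   (p0,y)→(p3,y,+1)
state=p3 head=1 tape=y[x]xxyxy   (p3,x)→(p2,y,-1)
state=p2 head=0 tape=[y]yxxyxy   (p2,y)→(p0,y,+1)
state=p0 head=1 tape=y[y]xxyxy   (p0,y)→(p3,y,+1)
state=p3 head=2 tape=yy[x]xyxy   (p3,x)→(p2,y,-1)
state=p2 head=1 tape=y[y]yxyxy   (p2,y)→(p0,y,+1)
state=p0 head=2 tape=yy[y]xyxy   (p0,y)→(p3,y,+1)
state=p3 head=3 tape=yyy[x]yxy   (p3,x)→(p2,y,-1)
state=p2 head=2 tape=yy[y]yyxy   (p2,y)→(p0,y,+1)
state=p0 head=3 tape=yyy[y]yxy   (p0,y)→(p3,y,+1)
state=p3 head=4 tape=yyyy[y]xy   (p3,y)→(p1,z,-1)
state=p1 head=3 tape=yyy[y]zxy   (p1,y)→(p3,x,+1)
state=p3 head=4 tape=yyyx[z]xy   (p3,z)→(p3,z,-1)
state=p3 head=3 tape=yyy[x]zxy   (p3,x)→(p2,y,-1)
state=p2 head=2 tape=yy[y]yzxy   (p2,y)→(p0,y,+1)
state=p0 head=3 tape=yyy[y]zxy   (p0,y)→(p3,y,+1)
state=p3 head=4 tape=yyyy[z]xy   (p3,z)→(p3,z,-1)
state=p3 head=3 tape=yyy[y]zxy   (p3,y)→(p1,z,-1)
state=p1 head=2 tape=yy[y]zzxy
After 18 steps: state p1, head at 2, tape yyyzzxy.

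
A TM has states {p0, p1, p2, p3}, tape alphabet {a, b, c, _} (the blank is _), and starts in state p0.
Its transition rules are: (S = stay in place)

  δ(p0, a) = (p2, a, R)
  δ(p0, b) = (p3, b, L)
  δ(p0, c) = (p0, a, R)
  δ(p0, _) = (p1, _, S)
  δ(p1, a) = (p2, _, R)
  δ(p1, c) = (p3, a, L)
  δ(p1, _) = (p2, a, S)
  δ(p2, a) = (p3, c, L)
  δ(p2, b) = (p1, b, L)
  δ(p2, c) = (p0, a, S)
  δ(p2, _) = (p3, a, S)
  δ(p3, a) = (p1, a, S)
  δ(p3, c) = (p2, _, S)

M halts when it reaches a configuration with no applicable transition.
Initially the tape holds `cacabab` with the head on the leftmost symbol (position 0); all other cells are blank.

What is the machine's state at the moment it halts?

p3

p0 | [c]acabab   read c → write a, move R, go to p0
p0 | a[a]cabab   read a → write a, move R, go to p2
p2 | aa[c]abab   read c → write a, move S, go to p0
p0 | aa[a]abab   read a → write a, move R, go to p2
p2 | aaa[a]bab   read a → write c, move L, go to p3
p3 | aa[a]cbab   read a → write a, move S, go to p1
p1 | aa[a]cbab   read a → write _, move R, go to p2
p2 | aa_[c]bab   read c → write a, move S, go to p0
p0 | aa_[a]bab   read a → write a, move R, go to p2
p2 | aa_a[b]ab   read b → write b, move L, go to p1
p1 | aa_[a]bab   read a → write _, move R, go to p2
p2 | aa__[b]ab   read b → write b, move L, go to p1
p1 | aa_[_]bab   read _ → write a, move S, go to p2
p2 | aa_[a]bab   read a → write c, move L, go to p3
p3 | aa[_]cbab
No transition is defined for (p3, _); M halts in state p3.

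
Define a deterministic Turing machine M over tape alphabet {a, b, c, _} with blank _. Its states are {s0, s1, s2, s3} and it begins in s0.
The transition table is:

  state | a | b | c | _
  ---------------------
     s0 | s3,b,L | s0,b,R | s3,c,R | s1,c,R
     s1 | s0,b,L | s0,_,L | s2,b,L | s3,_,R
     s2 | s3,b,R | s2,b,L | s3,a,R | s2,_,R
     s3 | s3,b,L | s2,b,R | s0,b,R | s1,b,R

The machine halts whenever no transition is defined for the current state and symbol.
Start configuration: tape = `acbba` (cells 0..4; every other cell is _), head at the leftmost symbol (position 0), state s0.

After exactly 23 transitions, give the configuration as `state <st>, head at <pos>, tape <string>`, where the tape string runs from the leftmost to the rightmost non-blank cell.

s0 | __[a]cbba   read a → write b, move L, go to s3
s3 | _[_]bcbba   read _ → write b, move R, go to s1
s1 | _b[b]cbba   read b → write _, move L, go to s0
s0 | _[b]_cbba   read b → write b, move R, go to s0
s0 | _b[_]cbba   read _ → write c, move R, go to s1
s1 | _bc[c]bba   read c → write b, move L, go to s2
s2 | _b[c]bbba   read c → write a, move R, go to s3
s3 | _ba[b]bba   read b → write b, move R, go to s2
s2 | _bab[b]ba   read b → write b, move L, go to s2
s2 | _ba[b]bba   read b → write b, move L, go to s2
s2 | _b[a]bbba   read a → write b, move R, go to s3
s3 | _bb[b]bba   read b → write b, move R, go to s2
s2 | _bbb[b]ba   read b → write b, move L, go to s2
s2 | _bb[b]bba   read b → write b, move L, go to s2
s2 | _b[b]bbba   read b → write b, move L, go to s2
s2 | _[b]bbbba   read b → write b, move L, go to s2
s2 | [_]bbbbba   read _ → write _, move R, go to s2
s2 | _[b]bbbba   read b → write b, move L, go to s2
s2 | [_]bbbbba   read _ → write _, move R, go to s2
s2 | _[b]bbbba   read b → write b, move L, go to s2
s2 | [_]bbbbba   read _ → write _, move R, go to s2
s2 | _[b]bbbba   read b → write b, move L, go to s2
s2 | [_]bbbbba   read _ → write _, move R, go to s2
s2 | _[b]bbbba
After 23 steps: state s2, head at -1, tape bbbbba.

state s2, head at -1, tape bbbbba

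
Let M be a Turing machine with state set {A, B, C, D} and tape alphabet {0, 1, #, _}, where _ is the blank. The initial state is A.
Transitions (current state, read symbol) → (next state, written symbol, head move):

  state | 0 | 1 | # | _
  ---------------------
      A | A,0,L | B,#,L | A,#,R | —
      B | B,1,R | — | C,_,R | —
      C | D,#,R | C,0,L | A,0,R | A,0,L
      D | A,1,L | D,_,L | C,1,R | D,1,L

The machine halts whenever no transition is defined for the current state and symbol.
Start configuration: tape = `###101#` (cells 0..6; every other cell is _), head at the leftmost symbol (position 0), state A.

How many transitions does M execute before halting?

state=A head=0 tape=[#]##101#   (A,#)→(A,#,R)
state=A head=1 tape=#[#]#101#   (A,#)→(A,#,R)
state=A head=2 tape=##[#]101#   (A,#)→(A,#,R)
state=A head=3 tape=###[1]01#   (A,1)→(B,#,L)
state=B head=2 tape=##[#]#01#   (B,#)→(C,_,R)
state=C head=3 tape=##_[#]01#   (C,#)→(A,0,R)
state=A head=4 tape=##_0[0]1#   (A,0)→(A,0,L)
state=A head=3 tape=##_[0]01#   (A,0)→(A,0,L)
state=A head=2 tape=##[_]001#
M halts after 8 transitions.

8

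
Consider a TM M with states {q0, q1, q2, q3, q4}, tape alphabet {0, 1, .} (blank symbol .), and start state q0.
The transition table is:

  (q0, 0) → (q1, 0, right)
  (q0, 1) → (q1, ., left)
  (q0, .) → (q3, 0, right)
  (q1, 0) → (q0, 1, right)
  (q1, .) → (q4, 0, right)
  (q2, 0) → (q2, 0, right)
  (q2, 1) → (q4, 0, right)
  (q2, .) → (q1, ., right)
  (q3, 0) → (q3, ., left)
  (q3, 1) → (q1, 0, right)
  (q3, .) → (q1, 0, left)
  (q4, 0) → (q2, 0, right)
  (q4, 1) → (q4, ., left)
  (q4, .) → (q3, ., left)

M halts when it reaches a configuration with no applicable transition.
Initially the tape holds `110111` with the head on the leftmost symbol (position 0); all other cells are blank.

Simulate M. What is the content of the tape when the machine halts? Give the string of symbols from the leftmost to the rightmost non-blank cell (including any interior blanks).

00.0.1.11

state=q0 head=0 tape=...[1]10111   (q0,1)→(q1,.,left)
state=q1 head=-1 tape=..[.].10111   (q1,.)→(q4,0,right)
state=q4 head=0 tape=..0[.]10111   (q4,.)→(q3,.,left)
state=q3 head=-1 tape=..[0].10111   (q3,0)→(q3,.,left)
state=q3 head=-2 tape=.[.]..10111   (q3,.)→(q1,0,left)
state=q1 head=-3 tape=[.]0..10111   (q1,.)→(q4,0,right)
state=q4 head=-2 tape=0[0]..10111   (q4,0)→(q2,0,right)
state=q2 head=-1 tape=00[.].10111   (q2,.)→(q1,.,right)
state=q1 head=0 tape=00.[.]10111   (q1,.)→(q4,0,right)
state=q4 head=1 tape=00.0[1]0111   (q4,1)→(q4,.,left)
state=q4 head=0 tape=00.[0].0111   (q4,0)→(q2,0,right)
state=q2 head=1 tape=00.0[.]0111   (q2,.)→(q1,.,right)
state=q1 head=2 tape=00.0.[0]111   (q1,0)→(q0,1,right)
state=q0 head=3 tape=00.0.1[1]11   (q0,1)→(q1,.,left)
state=q1 head=2 tape=00.0.[1].11
The non-blank tape span at halt is 00.0.1.11.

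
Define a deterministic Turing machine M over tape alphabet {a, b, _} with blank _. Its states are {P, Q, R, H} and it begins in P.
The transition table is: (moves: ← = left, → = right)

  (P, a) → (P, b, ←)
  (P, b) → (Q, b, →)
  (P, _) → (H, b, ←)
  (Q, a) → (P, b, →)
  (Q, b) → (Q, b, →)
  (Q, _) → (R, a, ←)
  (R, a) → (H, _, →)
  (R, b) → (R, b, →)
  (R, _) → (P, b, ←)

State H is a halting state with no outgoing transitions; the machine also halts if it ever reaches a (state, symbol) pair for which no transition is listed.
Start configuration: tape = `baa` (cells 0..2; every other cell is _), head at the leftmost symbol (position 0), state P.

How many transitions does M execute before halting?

state=P head=0 tape=[b]aa__   (P,b)→(Q,b,→)
state=Q head=1 tape=b[a]a__   (Q,a)→(P,b,→)
state=P head=2 tape=bb[a]__   (P,a)→(P,b,←)
state=P head=1 tape=b[b]b__   (P,b)→(Q,b,→)
state=Q head=2 tape=bb[b]__   (Q,b)→(Q,b,→)
state=Q head=3 tape=bbb[_]_   (Q,_)→(R,a,←)
state=R head=2 tape=bb[b]a_   (R,b)→(R,b,→)
state=R head=3 tape=bbb[a]_   (R,a)→(H,_,→)
state=H head=4 tape=bbb_[_]
M halts after 8 transitions.

8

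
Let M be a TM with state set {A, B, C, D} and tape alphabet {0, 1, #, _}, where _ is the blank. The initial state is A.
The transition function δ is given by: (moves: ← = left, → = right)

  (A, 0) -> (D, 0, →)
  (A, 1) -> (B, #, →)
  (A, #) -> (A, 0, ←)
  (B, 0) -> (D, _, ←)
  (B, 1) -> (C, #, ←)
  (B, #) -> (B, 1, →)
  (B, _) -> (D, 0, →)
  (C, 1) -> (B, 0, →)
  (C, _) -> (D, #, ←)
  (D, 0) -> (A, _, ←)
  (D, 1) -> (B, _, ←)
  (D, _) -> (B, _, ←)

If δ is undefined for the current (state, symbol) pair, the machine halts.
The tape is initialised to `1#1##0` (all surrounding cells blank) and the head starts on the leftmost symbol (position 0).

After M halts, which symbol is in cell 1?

A | _[1]#1##0   read 1 → write #, move →, go to B
B | _#[#]1##0   read # → write 1, move →, go to B
B | _#1[1]##0   read 1 → write #, move ←, go to C
C | _#[1]###0   read 1 → write 0, move →, go to B
B | _#0[#]##0   read # → write 1, move →, go to B
B | _#01[#]#0   read # → write 1, move →, go to B
B | _#011[#]0   read # → write 1, move →, go to B
B | _#0111[0]   read 0 → write _, move ←, go to D
D | _#011[1]_   read 1 → write _, move ←, go to B
B | _#01[1]__   read 1 → write #, move ←, go to C
C | _#0[1]#__   read 1 → write 0, move →, go to B
B | _#00[#]__   read # → write 1, move →, go to B
B | _#001[_]_   read _ → write 0, move →, go to D
D | _#0010[_]   read _ → write _, move ←, go to B
B | _#001[0]_   read 0 → write _, move ←, go to D
D | _#00[1]__   read 1 → write _, move ←, go to B
B | _#0[0]___   read 0 → write _, move ←, go to D
D | _#[0]____   read 0 → write _, move ←, go to A
A | _[#]_____   read # → write 0, move ←, go to A
A | [_]0_____
Cell 1 holds _ when M halts.

_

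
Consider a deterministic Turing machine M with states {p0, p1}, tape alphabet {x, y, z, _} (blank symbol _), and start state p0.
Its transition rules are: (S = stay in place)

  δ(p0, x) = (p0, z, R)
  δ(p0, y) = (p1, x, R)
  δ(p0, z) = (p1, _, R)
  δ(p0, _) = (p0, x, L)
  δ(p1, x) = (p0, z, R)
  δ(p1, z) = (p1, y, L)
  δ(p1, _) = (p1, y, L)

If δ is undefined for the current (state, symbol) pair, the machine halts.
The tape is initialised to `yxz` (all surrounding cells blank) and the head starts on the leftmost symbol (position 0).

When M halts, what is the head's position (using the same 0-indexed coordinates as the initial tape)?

2

p0 | [y]xz_   read y → write x, move R, go to p1
p1 | x[x]z_   read x → write z, move R, go to p0
p0 | xz[z]_   read z → write _, move R, go to p1
p1 | xz_[_]   read _ → write y, move L, go to p1
p1 | xz[_]y   read _ → write y, move L, go to p1
p1 | x[z]yy   read z → write y, move L, go to p1
p1 | [x]yyy   read x → write z, move R, go to p0
p0 | z[y]yy   read y → write x, move R, go to p1
p1 | zx[y]y
At halt the head is at cell 2.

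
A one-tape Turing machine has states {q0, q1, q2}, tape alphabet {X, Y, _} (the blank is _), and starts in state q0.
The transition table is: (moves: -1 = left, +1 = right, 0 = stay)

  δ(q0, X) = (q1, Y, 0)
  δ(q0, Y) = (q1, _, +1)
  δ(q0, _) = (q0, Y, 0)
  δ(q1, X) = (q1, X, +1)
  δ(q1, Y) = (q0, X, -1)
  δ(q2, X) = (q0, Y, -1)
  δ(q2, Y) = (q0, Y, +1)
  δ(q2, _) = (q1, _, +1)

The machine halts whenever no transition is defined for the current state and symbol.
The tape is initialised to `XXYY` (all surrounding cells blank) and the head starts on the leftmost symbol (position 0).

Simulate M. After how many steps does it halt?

q0 | _[X]XYY_   read X → write Y, move 0, go to q1
q1 | _[Y]XYY_   read Y → write X, move -1, go to q0
q0 | [_]XXYY_   read _ → write Y, move 0, go to q0
q0 | [Y]XXYY_   read Y → write _, move +1, go to q1
q1 | _[X]XYY_   read X → write X, move +1, go to q1
q1 | _X[X]YY_   read X → write X, move +1, go to q1
q1 | _XX[Y]Y_   read Y → write X, move -1, go to q0
q0 | _X[X]XY_   read X → write Y, move 0, go to q1
q1 | _X[Y]XY_   read Y → write X, move -1, go to q0
q0 | _[X]XXY_   read X → write Y, move 0, go to q1
q1 | _[Y]XXY_   read Y → write X, move -1, go to q0
q0 | [_]XXXY_   read _ → write Y, move 0, go to q0
q0 | [Y]XXXY_   read Y → write _, move +1, go to q1
q1 | _[X]XXY_   read X → write X, move +1, go to q1
q1 | _X[X]XY_   read X → write X, move +1, go to q1
q1 | _XX[X]Y_   read X → write X, move +1, go to q1
q1 | _XXX[Y]_   read Y → write X, move -1, go to q0
q0 | _XX[X]X_   read X → write Y, move 0, go to q1
q1 | _XX[Y]X_   read Y → write X, move -1, go to q0
q0 | _X[X]XX_   read X → write Y, move 0, go to q1
q1 | _X[Y]XX_   read Y → write X, move -1, go to q0
q0 | _[X]XXX_   read X → write Y, move 0, go to q1
q1 | _[Y]XXX_   read Y → write X, move -1, go to q0
q0 | [_]XXXX_   read _ → write Y, move 0, go to q0
q0 | [Y]XXXX_   read Y → write _, move +1, go to q1
q1 | _[X]XXX_   read X → write X, move +1, go to q1
q1 | _X[X]XX_   read X → write X, move +1, go to q1
q1 | _XX[X]X_   read X → write X, move +1, go to q1
q1 | _XXX[X]_   read X → write X, move +1, go to q1
q1 | _XXXX[_]
M halts after 29 transitions.

29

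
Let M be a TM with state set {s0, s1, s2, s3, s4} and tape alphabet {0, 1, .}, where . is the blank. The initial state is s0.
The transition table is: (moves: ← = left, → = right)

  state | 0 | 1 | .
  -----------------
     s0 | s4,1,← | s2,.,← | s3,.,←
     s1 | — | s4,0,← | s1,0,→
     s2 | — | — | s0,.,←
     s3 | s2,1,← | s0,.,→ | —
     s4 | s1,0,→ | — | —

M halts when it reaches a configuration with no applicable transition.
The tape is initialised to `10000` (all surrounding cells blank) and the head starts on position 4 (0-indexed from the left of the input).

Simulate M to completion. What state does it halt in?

s1

state=s0 head=4 tape=1000[0]   (s0,0)→(s4,1,←)
state=s4 head=3 tape=100[0]1   (s4,0)→(s1,0,→)
state=s1 head=4 tape=1000[1]   (s1,1)→(s4,0,←)
state=s4 head=3 tape=100[0]0   (s4,0)→(s1,0,→)
state=s1 head=4 tape=1000[0]
No transition is defined for (s1, 0); M halts in state s1.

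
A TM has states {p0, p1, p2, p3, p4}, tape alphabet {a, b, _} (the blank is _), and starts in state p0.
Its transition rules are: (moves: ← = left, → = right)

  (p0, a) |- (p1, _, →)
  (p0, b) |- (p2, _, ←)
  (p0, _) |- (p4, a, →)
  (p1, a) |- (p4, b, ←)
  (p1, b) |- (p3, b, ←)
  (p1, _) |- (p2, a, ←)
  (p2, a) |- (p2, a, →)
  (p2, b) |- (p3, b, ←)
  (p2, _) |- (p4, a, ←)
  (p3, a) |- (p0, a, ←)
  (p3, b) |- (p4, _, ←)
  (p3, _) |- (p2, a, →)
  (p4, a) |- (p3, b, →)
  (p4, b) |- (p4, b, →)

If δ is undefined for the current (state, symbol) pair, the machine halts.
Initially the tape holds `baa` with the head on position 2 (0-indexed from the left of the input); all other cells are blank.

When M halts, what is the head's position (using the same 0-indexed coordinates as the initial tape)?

state=p0 head=2 tape=__ba[a]_   (p0,a)→(p1,_,→)
state=p1 head=3 tape=__ba_[_]   (p1,_)→(p2,a,←)
state=p2 head=2 tape=__ba[_]a   (p2,_)→(p4,a,←)
state=p4 head=1 tape=__b[a]aa   (p4,a)→(p3,b,→)
state=p3 head=2 tape=__bb[a]a   (p3,a)→(p0,a,←)
state=p0 head=1 tape=__b[b]aa   (p0,b)→(p2,_,←)
state=p2 head=0 tape=__[b]_aa   (p2,b)→(p3,b,←)
state=p3 head=-1 tape=_[_]b_aa   (p3,_)→(p2,a,→)
state=p2 head=0 tape=_a[b]_aa   (p2,b)→(p3,b,←)
state=p3 head=-1 tape=_[a]b_aa   (p3,a)→(p0,a,←)
state=p0 head=-2 tape=[_]ab_aa   (p0,_)→(p4,a,→)
state=p4 head=-1 tape=a[a]b_aa   (p4,a)→(p3,b,→)
state=p3 head=0 tape=ab[b]_aa   (p3,b)→(p4,_,←)
state=p4 head=-1 tape=a[b]__aa   (p4,b)→(p4,b,→)
state=p4 head=0 tape=ab[_]_aa
At halt the head is at cell 0.

0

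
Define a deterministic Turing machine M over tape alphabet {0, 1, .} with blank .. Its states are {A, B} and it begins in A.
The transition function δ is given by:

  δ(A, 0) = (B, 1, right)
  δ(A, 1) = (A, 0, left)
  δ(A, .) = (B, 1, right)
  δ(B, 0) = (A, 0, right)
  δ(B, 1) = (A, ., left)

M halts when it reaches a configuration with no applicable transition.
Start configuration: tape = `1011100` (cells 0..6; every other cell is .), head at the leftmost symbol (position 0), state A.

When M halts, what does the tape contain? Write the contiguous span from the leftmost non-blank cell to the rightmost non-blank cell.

11110101

A | .[1]011100.   read 1 → write 0, move left, go to A
A | [.]0011100.   read . → write 1, move right, go to B
B | 1[0]011100.   read 0 → write 0, move right, go to A
A | 10[0]11100.   read 0 → write 1, move right, go to B
B | 101[1]1100.   read 1 → write ., move left, go to A
A | 10[1].1100.   read 1 → write 0, move left, go to A
A | 1[0]0.1100.   read 0 → write 1, move right, go to B
B | 11[0].1100.   read 0 → write 0, move right, go to A
A | 110[.]1100.   read . → write 1, move right, go to B
B | 1101[1]100.   read 1 → write ., move left, go to A
A | 110[1].100.   read 1 → write 0, move left, go to A
A | 11[0]0.100.   read 0 → write 1, move right, go to B
B | 111[0].100.   read 0 → write 0, move right, go to A
A | 1110[.]100.   read . → write 1, move right, go to B
B | 11101[1]00.   read 1 → write ., move left, go to A
A | 1110[1].00.   read 1 → write 0, move left, go to A
A | 111[0]0.00.   read 0 → write 1, move right, go to B
B | 1111[0].00.   read 0 → write 0, move right, go to A
A | 11110[.]00.   read . → write 1, move right, go to B
B | 111101[0]0.   read 0 → write 0, move right, go to A
A | 1111010[0].   read 0 → write 1, move right, go to B
B | 11110101[.]
The non-blank tape span at halt is 11110101.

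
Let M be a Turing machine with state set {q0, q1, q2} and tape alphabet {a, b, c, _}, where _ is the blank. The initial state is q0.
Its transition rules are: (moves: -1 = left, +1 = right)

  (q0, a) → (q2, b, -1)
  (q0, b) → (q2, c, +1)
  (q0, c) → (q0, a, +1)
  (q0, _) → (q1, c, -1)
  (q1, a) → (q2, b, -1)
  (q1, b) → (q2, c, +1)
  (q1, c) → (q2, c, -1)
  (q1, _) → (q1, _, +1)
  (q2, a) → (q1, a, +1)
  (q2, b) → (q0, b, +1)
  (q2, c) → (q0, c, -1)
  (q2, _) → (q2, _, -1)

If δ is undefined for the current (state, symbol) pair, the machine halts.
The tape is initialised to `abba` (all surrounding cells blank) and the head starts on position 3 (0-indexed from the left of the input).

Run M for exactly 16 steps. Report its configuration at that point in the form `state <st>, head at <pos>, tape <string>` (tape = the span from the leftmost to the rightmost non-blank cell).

state=q0 head=3 tape=abb[a]__   (q0,a)→(q2,b,-1)
state=q2 head=2 tape=ab[b]b__   (q2,b)→(q0,b,+1)
state=q0 head=3 tape=abb[b]__   (q0,b)→(q2,c,+1)
state=q2 head=4 tape=abbc[_]_   (q2,_)→(q2,_,-1)
state=q2 head=3 tape=abb[c]__   (q2,c)→(q0,c,-1)
state=q0 head=2 tape=ab[b]c__   (q0,b)→(q2,c,+1)
state=q2 head=3 tape=abc[c]__   (q2,c)→(q0,c,-1)
state=q0 head=2 tape=ab[c]c__   (q0,c)→(q0,a,+1)
state=q0 head=3 tape=aba[c]__   (q0,c)→(q0,a,+1)
state=q0 head=4 tape=abaa[_]_   (q0,_)→(q1,c,-1)
state=q1 head=3 tape=aba[a]c_   (q1,a)→(q2,b,-1)
state=q2 head=2 tape=ab[a]bc_   (q2,a)→(q1,a,+1)
state=q1 head=3 tape=aba[b]c_   (q1,b)→(q2,c,+1)
state=q2 head=4 tape=abac[c]_   (q2,c)→(q0,c,-1)
state=q0 head=3 tape=aba[c]c_   (q0,c)→(q0,a,+1)
state=q0 head=4 tape=abaa[c]_   (q0,c)→(q0,a,+1)
state=q0 head=5 tape=abaaa[_]
After 16 steps: state q0, head at 5, tape abaaa.

state q0, head at 5, tape abaaa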